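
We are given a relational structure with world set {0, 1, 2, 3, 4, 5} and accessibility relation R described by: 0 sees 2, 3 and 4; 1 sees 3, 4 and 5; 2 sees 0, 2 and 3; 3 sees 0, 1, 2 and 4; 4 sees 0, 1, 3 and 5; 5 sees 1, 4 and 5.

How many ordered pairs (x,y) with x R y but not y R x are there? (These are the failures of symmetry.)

0

R is symmetric; there are no such tuples.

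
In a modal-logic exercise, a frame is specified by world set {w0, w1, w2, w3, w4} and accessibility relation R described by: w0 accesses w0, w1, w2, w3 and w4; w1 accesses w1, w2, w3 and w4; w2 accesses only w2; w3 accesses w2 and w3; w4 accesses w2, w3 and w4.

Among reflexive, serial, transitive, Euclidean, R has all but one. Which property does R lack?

Euclidean

Reflexive: yes — every world is R-related to itself.
Serial: yes — every world has a successor (e.g. w0 R w0).
Transitive: yes — every two-step R-path is closed by a direct edge.
Euclidean: no — w0 R w2 and w0 R w1, but not w2 R w1.
Only Euclidean fails.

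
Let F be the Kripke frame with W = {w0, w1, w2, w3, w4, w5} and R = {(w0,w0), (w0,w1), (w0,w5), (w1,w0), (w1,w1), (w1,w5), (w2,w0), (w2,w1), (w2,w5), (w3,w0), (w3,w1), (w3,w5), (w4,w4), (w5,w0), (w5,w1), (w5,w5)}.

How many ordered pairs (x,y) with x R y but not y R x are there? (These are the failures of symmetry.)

Enumerating: (w2,w0), (w2,w1), (w2,w5), (w3,w0), (w3,w1), (w3,w5).

6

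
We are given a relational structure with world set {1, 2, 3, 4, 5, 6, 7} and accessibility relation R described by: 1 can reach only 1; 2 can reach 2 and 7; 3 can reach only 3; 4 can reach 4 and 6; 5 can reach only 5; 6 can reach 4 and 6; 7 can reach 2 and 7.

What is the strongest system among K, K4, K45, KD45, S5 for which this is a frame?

Transitive (axiom 4): yes — every two-step R-path is closed by a direct edge.
Euclidean (axiom 5): yes — any two successors of a common world are R-related.
Serial (axiom D): yes — every world has a successor (e.g. 1 R 1).
Reflexive (axiom T): yes — every world is R-related to itself.
So F validates K, K4, K45, KD45, S5. The strongest is S5.

S5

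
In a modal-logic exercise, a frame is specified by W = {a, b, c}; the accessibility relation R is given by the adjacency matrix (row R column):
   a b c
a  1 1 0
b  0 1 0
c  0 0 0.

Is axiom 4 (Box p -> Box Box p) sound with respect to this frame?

By correspondence theory, 4 is valid on a frame iff R is transitive.
Transitive: yes — every two-step R-path is closed by a direct edge.

Yes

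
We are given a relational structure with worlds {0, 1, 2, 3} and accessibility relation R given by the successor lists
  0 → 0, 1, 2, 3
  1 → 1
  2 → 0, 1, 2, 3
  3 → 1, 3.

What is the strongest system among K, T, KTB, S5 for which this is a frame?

T

Reflexive (axiom T): yes — every world is R-related to itself.
Symmetric (axiom B): no — 0 R 1 but not 1 R 0.
Euclidean (axiom 5): no — 0 R 1 and 0 R 2, but not 1 R 2.
So F validates K, T; KTB would additionally require R to be symmetric. The strongest is T.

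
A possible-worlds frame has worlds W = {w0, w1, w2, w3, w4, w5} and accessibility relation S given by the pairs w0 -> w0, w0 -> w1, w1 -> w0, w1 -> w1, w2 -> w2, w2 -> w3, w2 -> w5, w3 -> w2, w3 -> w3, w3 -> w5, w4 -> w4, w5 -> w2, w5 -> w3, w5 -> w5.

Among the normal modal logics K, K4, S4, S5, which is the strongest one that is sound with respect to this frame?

S5

Transitive (axiom 4): yes — every two-step S-path is closed by a direct edge.
Reflexive (axiom T): yes — every world is S-related to itself.
Euclidean (axiom 5): yes — any two successors of a common world are S-related.
So F validates K, K4, S4, S5. The strongest is S5.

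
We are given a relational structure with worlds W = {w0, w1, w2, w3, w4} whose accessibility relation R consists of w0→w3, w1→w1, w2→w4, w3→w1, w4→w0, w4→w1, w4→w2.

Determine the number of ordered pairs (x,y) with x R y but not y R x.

Enumerating: (w0,w3), (w3,w1), (w4,w0), (w4,w1).

4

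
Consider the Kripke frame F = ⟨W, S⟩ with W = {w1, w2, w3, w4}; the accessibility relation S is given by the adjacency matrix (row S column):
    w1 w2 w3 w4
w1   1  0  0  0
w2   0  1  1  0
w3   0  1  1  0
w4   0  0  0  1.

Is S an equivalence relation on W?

Reflexive: yes — every world is S-related to itself.
Symmetric: yes — every pair in S has its reverse in S.
Transitive: yes — every two-step S-path is closed by a direct edge.
So S is an equivalence relation.

Yes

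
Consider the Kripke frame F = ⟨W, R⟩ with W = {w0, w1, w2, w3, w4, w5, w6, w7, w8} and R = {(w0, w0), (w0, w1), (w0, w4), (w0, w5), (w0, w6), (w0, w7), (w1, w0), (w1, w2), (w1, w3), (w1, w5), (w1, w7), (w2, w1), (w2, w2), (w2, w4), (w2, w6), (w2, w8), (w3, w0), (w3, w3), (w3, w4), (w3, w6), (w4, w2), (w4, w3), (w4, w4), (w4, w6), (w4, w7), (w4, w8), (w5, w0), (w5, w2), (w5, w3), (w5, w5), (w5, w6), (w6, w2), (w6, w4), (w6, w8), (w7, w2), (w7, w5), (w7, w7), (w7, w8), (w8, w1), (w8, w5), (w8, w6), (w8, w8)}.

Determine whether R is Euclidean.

Euclidean: no — w0 R w1 and w0 R w4, but not w1 R w4.

No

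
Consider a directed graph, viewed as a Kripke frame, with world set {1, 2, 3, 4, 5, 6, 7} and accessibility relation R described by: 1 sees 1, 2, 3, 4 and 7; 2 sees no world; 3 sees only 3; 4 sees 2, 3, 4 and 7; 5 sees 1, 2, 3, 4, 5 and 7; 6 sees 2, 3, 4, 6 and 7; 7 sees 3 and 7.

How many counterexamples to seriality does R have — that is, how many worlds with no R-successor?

Enumerating: 2.

1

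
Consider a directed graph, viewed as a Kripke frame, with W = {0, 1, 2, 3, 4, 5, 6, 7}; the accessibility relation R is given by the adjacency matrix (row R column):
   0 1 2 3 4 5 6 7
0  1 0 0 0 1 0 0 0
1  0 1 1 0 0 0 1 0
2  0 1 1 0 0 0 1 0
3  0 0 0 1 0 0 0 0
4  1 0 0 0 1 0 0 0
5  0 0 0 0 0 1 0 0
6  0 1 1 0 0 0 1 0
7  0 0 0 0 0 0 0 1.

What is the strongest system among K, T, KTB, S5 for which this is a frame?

Reflexive (axiom T): yes — every world is R-related to itself.
Symmetric (axiom B): yes — every pair in R has its reverse in R.
Euclidean (axiom 5): yes — any two successors of a common world are R-related.
So F validates K, T, KTB, S5. The strongest is S5.

S5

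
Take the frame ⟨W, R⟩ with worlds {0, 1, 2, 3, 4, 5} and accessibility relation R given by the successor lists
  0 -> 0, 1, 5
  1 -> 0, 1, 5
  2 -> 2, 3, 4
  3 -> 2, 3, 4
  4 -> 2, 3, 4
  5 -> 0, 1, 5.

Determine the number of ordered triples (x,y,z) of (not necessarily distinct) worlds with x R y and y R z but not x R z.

0

R is transitive; there are no such tuples.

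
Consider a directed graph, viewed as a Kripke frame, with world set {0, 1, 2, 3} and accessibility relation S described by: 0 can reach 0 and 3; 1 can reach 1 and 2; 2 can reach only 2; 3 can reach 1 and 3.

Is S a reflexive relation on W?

Yes

Reflexive: yes — every world is S-related to itself.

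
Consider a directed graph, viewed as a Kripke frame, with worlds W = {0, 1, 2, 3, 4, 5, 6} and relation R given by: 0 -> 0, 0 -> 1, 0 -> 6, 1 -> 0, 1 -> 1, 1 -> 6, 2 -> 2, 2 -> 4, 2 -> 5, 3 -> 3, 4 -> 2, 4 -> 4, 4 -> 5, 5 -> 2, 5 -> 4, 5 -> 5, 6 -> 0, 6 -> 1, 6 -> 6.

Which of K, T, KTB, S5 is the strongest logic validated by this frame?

S5

Reflexive (axiom T): yes — every world is R-related to itself.
Symmetric (axiom B): yes — every pair in R has its reverse in R.
Euclidean (axiom 5): yes — any two successors of a common world are R-related.
So F validates K, T, KTB, S5. The strongest is S5.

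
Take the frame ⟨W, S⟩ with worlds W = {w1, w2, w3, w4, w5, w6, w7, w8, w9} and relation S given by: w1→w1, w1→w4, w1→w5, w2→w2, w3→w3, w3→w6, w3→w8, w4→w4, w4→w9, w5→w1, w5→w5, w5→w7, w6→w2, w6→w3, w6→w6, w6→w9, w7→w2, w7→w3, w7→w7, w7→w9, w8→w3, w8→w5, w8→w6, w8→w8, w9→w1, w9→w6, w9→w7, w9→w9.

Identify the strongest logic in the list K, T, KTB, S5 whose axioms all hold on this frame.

T

Reflexive (axiom T): yes — every world is S-related to itself.
Symmetric (axiom B): no — w1 S w4 but not w4 S w1.
Euclidean (axiom 5): no — w1 S w4 and w1 S w5, but not w4 S w5.
So F validates K, T; KTB would additionally require S to be symmetric. The strongest is T.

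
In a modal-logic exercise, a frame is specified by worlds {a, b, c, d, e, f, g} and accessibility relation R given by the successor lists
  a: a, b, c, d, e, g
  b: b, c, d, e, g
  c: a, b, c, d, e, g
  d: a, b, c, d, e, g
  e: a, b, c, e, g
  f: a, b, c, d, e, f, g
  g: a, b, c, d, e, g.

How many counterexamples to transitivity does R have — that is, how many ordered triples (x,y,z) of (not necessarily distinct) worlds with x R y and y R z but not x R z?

8

Enumerating: (b,c,a), (b,d,a), (b,e,a), (b,g,a), (e,a,d), (e,b,d), (e,c,d), (e,g,d).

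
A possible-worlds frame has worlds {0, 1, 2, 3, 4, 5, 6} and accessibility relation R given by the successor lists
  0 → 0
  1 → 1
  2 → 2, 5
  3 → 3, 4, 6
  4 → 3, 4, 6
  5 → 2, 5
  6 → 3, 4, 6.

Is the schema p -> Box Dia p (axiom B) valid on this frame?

Yes

The schema B characterises exactly the symmetric frames.
Symmetric: yes — every pair in R has its reverse in R.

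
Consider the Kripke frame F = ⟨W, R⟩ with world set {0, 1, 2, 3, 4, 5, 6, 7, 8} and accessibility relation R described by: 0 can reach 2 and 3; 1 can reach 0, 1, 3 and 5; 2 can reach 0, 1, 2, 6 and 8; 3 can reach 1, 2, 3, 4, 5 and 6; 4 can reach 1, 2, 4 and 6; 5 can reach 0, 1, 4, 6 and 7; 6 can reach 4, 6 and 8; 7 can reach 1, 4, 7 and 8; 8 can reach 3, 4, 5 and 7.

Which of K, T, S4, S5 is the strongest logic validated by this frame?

K

Reflexive (axiom T): no — 0 is not related to itself.
Transitive (axiom 4): no — 0 R 2 and 2 R 1, but not 0 R 1.
Euclidean (axiom 5): no — 0 R 2 and 0 R 3, but not 2 R 3.
So F validates K; T would additionally require R to be reflexive. The strongest is K.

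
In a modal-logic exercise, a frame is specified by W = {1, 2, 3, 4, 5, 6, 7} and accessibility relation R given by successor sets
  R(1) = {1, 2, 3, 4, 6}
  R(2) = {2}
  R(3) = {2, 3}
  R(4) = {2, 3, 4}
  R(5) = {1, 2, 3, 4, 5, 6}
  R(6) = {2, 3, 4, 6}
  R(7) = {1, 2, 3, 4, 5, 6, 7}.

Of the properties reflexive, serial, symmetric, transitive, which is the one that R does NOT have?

symmetric

Reflexive: yes — every world is R-related to itself.
Serial: yes — every world has a successor (e.g. 1 R 1).
Symmetric: no — 1 R 2 but not 2 R 1.
Transitive: yes — every two-step R-path is closed by a direct edge.
Only symmetric fails.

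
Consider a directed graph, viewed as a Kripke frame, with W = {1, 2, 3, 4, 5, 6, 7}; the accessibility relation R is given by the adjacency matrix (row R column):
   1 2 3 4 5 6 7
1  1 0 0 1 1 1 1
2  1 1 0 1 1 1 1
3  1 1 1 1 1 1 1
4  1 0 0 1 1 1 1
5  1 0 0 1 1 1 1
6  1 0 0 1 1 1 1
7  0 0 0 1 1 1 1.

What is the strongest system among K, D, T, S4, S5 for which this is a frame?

Serial (axiom D): yes — every world has a successor (e.g. 1 R 1).
Reflexive (axiom T): yes — every world is R-related to itself.
Transitive (axiom 4): no — 7 R 4 and 4 R 1, but not 7 R 1.
Euclidean (axiom 5): no — 2 R 7 and 2 R 1, but not 7 R 1.
So F validates K, D, T; S4 would additionally require R to be transitive. The strongest is T.

T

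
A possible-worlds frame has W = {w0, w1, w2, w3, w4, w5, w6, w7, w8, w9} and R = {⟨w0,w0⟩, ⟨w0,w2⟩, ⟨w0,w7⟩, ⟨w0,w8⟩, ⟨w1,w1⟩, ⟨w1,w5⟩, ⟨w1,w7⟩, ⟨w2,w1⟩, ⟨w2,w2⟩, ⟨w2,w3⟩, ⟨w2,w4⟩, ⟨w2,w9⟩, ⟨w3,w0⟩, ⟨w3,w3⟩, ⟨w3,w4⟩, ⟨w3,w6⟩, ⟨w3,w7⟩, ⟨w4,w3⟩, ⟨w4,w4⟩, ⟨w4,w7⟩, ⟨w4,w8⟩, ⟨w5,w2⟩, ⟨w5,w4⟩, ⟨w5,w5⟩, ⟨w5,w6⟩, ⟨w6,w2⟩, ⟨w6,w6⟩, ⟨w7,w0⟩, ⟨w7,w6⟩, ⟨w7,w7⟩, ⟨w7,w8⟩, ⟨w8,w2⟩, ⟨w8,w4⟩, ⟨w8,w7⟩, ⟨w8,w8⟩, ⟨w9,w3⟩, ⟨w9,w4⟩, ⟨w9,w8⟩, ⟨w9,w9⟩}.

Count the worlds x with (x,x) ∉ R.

0

R is reflexive; there are no such worlds.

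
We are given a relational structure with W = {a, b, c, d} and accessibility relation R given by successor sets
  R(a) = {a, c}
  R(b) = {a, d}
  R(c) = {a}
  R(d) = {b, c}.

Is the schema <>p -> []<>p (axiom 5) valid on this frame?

By correspondence theory, 5 is valid on a frame iff R is Euclidean.
Euclidean: no — b R a and b R d, but not a R d.

No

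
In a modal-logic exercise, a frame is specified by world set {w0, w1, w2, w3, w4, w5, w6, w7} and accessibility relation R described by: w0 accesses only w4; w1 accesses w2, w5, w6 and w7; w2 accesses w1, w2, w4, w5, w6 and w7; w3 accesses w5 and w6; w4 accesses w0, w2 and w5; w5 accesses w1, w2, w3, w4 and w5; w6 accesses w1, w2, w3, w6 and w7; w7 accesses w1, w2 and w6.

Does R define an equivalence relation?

Reflexive: no — w0 is not related to itself.
Symmetric: yes — every pair in R has its reverse in R.
Transitive: no — w0 R w4 and w4 R w2, but not w0 R w2.
So R is not an equivalence relation.

No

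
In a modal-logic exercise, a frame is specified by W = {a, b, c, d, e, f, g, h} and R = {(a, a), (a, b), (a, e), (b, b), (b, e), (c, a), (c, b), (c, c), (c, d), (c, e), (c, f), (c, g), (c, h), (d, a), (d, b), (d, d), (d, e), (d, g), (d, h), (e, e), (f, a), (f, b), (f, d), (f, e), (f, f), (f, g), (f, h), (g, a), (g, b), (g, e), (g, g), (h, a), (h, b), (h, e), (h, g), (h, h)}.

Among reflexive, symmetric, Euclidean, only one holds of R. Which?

reflexive

Reflexive: yes — every world is R-related to itself.
Symmetric: no — a R b but not b R a.
Euclidean: no — a R e and a R b, but not e R b.
Only reflexive holds.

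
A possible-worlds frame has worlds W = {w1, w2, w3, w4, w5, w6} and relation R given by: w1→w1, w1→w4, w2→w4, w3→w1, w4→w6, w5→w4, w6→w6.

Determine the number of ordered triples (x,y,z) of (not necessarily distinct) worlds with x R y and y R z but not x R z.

Enumerating: (w1,w4,w6), (w2,w4,w6), (w3,w1,w4), (w5,w4,w6).

4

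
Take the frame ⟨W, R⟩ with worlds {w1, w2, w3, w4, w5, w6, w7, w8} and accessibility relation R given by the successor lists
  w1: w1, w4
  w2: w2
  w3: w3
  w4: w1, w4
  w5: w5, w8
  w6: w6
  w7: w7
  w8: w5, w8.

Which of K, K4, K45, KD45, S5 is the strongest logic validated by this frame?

S5

Transitive (axiom 4): yes — every two-step R-path is closed by a direct edge.
Euclidean (axiom 5): yes — any two successors of a common world are R-related.
Serial (axiom D): yes — every world has a successor (e.g. w1 R w1).
Reflexive (axiom T): yes — every world is R-related to itself.
So F validates K, K4, K45, KD45, S5. The strongest is S5.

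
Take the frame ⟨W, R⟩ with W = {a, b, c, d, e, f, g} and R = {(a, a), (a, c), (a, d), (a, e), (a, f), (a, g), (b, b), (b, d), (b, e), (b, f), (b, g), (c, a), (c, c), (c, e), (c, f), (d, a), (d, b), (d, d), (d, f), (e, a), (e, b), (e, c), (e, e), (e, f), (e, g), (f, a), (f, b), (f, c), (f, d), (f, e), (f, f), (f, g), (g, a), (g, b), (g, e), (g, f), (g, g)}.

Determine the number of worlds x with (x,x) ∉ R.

0

R is reflexive; there are no such worlds.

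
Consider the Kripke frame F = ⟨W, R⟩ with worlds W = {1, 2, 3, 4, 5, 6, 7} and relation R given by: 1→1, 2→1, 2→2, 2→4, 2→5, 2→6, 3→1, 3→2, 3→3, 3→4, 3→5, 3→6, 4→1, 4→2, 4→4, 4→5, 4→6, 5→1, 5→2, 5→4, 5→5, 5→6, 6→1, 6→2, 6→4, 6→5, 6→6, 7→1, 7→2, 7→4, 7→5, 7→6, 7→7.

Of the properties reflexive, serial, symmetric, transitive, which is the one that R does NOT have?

symmetric

Reflexive: yes — every world is R-related to itself.
Serial: yes — every world has a successor (e.g. 1 R 1).
Symmetric: no — 2 R 1 but not 1 R 2.
Transitive: yes — every two-step R-path is closed by a direct edge.
Only symmetric fails.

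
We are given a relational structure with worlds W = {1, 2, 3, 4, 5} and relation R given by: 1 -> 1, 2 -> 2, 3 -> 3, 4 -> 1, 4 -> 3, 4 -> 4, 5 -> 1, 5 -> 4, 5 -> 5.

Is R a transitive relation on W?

Transitive: no — 5 R 4 and 4 R 3, but not 5 R 3.

No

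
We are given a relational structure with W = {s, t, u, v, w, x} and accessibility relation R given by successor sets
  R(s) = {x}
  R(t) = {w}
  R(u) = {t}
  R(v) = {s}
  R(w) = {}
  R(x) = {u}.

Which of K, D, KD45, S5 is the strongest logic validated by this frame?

Serial (axiom D): no — w has no R-successor.
Euclidean (axiom 5): no — s R x and s R x, but not x R x.
Transitive (axiom 4): no — s R x and x R u, but not s R u.
Reflexive (axiom T): no — s is not related to itself.
So F validates K; D would additionally require R to be serial. The strongest is K.

K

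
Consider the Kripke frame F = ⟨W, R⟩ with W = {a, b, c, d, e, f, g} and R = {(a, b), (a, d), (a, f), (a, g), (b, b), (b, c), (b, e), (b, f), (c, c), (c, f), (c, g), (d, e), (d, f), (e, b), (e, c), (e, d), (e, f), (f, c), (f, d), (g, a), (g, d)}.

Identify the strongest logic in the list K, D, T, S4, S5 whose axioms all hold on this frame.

D

Serial (axiom D): yes — every world has a successor (e.g. a R b).
Reflexive (axiom T): no — a is not related to itself.
Transitive (axiom 4): no — a R b and b R c, but not a R c.
Euclidean (axiom 5): no — a R b and a R d, but not b R d.
So F validates K, D; T would additionally require R to be reflexive. The strongest is D.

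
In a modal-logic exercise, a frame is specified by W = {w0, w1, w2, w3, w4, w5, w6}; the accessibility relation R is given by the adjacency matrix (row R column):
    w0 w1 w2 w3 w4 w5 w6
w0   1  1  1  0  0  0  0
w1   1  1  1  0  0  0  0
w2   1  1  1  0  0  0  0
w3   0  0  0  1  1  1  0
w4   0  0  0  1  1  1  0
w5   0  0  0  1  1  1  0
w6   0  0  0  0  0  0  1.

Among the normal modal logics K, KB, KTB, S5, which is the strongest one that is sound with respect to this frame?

S5

Symmetric (axiom B): yes — every pair in R has its reverse in R.
Reflexive (axiom T): yes — every world is R-related to itself.
Euclidean (axiom 5): yes — any two successors of a common world are R-related.
So F validates K, KB, KTB, S5. The strongest is S5.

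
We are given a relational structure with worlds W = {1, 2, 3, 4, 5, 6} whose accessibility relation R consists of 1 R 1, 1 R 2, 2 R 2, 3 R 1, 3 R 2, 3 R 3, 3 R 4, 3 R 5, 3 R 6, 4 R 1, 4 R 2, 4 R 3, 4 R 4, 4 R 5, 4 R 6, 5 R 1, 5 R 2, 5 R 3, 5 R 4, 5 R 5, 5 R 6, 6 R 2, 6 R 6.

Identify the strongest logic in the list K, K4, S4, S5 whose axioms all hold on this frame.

S4

Transitive (axiom 4): yes — every two-step R-path is closed by a direct edge.
Reflexive (axiom T): yes — every world is R-related to itself.
Euclidean (axiom 5): no — 3 R 1 and 3 R 4, but not 1 R 4.
So F validates K, K4, S4; S5 would additionally require R to be Euclidean. The strongest is S4.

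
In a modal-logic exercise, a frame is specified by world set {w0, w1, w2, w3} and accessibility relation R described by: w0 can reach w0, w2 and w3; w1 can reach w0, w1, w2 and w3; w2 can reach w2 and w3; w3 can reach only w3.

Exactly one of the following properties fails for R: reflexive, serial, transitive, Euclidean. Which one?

Euclidean

Reflexive: yes — every world is R-related to itself.
Serial: yes — every world has a successor (e.g. w0 R w0).
Transitive: yes — every two-step R-path is closed by a direct edge.
Euclidean: no — w0 R w3 and w0 R w2, but not w3 R w2.
Only Euclidean fails.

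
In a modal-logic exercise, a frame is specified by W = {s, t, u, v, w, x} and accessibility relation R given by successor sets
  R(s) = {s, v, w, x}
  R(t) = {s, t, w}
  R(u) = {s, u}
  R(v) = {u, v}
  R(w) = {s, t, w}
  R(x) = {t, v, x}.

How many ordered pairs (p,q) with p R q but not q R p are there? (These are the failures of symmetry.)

7

Enumerating: (s,v), (s,x), (t,s), (u,s), (v,u), (x,t), (x,v).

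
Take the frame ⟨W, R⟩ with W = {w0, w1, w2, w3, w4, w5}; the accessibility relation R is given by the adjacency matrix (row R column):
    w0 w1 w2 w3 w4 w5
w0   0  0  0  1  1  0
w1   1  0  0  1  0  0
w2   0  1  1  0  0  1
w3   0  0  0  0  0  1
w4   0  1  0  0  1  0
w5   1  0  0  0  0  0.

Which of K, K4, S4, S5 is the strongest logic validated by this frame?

K

Transitive (axiom 4): no — w0 R w3 and w3 R w5, but not w0 R w5.
Reflexive (axiom T): no — w0 is not related to itself.
Euclidean (axiom 5): no — w0 R w3 and w0 R w4, but not w3 R w4.
So F validates K; K4 would additionally require R to be transitive. The strongest is K.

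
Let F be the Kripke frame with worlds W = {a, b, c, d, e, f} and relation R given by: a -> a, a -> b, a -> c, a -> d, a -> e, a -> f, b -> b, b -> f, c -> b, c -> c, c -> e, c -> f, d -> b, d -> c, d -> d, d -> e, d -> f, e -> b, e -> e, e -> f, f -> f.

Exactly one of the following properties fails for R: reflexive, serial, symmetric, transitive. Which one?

symmetric

Reflexive: yes — every world is R-related to itself.
Serial: yes — every world has a successor (e.g. a R a).
Symmetric: no — a R b but not b R a.
Transitive: yes — every two-step R-path is closed by a direct edge.
Only symmetric fails.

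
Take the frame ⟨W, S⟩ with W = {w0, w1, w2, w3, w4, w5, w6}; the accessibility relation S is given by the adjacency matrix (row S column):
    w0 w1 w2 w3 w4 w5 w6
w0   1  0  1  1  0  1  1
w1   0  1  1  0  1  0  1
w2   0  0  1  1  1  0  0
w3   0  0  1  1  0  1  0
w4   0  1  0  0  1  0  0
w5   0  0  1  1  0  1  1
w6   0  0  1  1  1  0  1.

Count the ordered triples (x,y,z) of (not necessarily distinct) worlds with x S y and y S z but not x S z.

Enumerating: (w0,w2,w4), (w0,w6,w4), (w1,w2,w3), (w1,w6,w3), (w2,w3,w5), (w2,w4,w1), (w3,w2,w4), (w3,w5,w6), (w4,w1,w2), (w4,w1,w6), (w5,w2,w4), (w5,w6,w4), (w6,w3,w5), (w6,w4,w1).

14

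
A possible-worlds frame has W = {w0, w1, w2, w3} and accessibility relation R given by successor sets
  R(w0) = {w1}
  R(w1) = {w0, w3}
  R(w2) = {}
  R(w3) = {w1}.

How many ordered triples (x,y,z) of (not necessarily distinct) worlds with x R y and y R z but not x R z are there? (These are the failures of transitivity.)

6

Enumerating: (w0,w1,w0), (w0,w1,w3), (w1,w0,w1), (w1,w3,w1), (w3,w1,w0), (w3,w1,w3).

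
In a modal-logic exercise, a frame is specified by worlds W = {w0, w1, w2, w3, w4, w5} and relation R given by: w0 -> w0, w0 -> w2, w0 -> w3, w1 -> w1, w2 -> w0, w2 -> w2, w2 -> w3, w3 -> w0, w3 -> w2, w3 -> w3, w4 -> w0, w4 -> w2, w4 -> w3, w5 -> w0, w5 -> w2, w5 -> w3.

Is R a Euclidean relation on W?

Yes

Euclidean: yes — any two successors of a common world are R-related.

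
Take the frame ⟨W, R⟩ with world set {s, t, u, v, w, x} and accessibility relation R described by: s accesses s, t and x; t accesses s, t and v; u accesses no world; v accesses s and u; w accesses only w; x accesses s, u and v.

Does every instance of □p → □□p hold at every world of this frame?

By correspondence theory, 4 is valid on a frame iff R is transitive.
Transitive: no — s R t and t R v, but not s R v.

No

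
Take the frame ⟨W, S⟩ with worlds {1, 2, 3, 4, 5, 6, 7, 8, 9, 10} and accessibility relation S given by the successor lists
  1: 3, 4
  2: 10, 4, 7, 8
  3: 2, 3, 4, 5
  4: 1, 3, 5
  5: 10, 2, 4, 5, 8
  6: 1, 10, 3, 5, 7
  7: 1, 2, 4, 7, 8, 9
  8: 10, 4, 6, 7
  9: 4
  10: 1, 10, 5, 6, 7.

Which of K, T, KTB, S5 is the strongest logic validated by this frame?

K

Reflexive (axiom T): no — 1 is not related to itself.
Symmetric (axiom B): no — 1 S 3 but not 3 S 1.
Euclidean (axiom 5): no — 10 S 1 and 10 S 5, but not 1 S 5.
So F validates K; T would additionally require S to be reflexive. The strongest is K.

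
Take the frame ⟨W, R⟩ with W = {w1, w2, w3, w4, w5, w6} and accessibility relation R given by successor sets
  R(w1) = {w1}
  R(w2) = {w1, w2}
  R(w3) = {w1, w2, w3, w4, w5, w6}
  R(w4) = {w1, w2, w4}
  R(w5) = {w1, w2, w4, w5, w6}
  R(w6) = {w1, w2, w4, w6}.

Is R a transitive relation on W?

Transitive: yes — every two-step R-path is closed by a direct edge.

Yes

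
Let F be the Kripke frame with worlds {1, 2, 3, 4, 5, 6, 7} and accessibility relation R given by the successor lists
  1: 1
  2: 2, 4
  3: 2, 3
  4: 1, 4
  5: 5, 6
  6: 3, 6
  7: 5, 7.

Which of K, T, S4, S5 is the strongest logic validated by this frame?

T

Reflexive (axiom T): yes — every world is R-related to itself.
Transitive (axiom 4): no — 2 R 4 and 4 R 1, but not 2 R 1.
Euclidean (axiom 5): no — 2 R 4 and 2 R 2, but not 4 R 2.
So F validates K, T; S4 would additionally require R to be transitive. The strongest is T.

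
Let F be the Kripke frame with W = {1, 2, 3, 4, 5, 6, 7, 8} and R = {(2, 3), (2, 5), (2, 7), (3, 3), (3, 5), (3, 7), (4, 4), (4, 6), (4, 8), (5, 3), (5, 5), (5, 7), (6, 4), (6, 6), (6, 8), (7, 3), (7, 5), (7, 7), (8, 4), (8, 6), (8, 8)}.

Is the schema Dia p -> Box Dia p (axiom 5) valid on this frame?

By correspondence theory, 5 is valid on a frame iff R is Euclidean.
Euclidean: yes — any two successors of a common world are R-related.

Yes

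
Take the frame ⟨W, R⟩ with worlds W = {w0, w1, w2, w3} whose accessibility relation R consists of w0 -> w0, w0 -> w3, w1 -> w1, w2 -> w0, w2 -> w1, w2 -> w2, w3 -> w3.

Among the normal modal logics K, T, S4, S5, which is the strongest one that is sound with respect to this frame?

Reflexive (axiom T): yes — every world is R-related to itself.
Transitive (axiom 4): no — w2 R w0 and w0 R w3, but not w2 R w3.
Euclidean (axiom 5): no — w2 R w0 and w2 R w1, but not w0 R w1.
So F validates K, T; S4 would additionally require R to be transitive. The strongest is T.

T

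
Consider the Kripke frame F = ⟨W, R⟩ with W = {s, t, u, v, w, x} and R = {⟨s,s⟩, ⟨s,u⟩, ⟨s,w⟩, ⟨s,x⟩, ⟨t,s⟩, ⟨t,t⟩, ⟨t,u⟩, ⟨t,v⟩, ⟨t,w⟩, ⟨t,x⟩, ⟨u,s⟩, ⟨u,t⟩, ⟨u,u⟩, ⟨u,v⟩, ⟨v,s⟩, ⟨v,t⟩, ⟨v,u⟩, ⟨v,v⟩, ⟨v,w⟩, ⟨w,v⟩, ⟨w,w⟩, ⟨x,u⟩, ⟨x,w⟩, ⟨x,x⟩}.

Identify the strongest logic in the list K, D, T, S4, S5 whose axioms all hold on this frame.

T

Serial (axiom D): yes — every world has a successor (e.g. s R s).
Reflexive (axiom T): yes — every world is R-related to itself.
Transitive (axiom 4): no — s R u and u R t, but not s R t.
Euclidean (axiom 5): no — s R u and s R w, but not u R w.
So F validates K, D, T; S4 would additionally require R to be transitive. The strongest is T.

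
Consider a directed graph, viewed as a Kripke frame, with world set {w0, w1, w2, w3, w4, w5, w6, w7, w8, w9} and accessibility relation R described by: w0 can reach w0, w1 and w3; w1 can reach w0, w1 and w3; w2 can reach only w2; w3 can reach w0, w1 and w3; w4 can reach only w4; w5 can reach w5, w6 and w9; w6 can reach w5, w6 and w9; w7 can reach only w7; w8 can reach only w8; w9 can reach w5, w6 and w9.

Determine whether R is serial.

Yes

Serial: yes — every world has a successor (e.g. w0 R w0).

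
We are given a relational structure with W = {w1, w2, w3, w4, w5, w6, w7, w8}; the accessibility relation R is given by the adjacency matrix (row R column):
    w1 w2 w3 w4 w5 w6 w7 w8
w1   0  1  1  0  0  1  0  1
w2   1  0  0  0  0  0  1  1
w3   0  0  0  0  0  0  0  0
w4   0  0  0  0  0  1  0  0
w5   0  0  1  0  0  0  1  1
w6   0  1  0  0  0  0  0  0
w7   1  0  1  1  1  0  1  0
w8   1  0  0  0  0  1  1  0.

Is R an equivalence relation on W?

Reflexive: no — w1 is not related to itself.
Symmetric: no — w1 R w3 but not w3 R w1.
Transitive: no — w1 R w2 and w2 R w7, but not w1 R w7.
So R is not an equivalence relation.

No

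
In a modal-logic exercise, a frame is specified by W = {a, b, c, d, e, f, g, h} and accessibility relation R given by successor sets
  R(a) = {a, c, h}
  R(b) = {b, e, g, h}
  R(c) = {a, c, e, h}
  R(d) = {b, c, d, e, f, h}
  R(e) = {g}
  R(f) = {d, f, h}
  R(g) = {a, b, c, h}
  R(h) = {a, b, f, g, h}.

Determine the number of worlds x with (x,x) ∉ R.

Enumerating: e, g.

2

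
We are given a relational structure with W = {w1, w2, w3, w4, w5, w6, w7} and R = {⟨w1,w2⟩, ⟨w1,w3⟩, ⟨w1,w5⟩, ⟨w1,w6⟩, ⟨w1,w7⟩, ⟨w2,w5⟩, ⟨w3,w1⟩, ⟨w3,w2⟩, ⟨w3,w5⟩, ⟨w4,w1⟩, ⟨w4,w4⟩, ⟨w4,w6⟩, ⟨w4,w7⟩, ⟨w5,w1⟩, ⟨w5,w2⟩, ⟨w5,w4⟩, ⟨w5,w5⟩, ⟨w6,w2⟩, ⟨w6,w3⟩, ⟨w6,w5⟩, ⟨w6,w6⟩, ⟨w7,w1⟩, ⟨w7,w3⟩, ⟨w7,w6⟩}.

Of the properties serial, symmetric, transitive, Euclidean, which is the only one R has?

serial

Serial: yes — every world has a successor (e.g. w1 R w2).
Symmetric: no — w1 R w2 but not w2 R w1.
Transitive: no — w1 R w5 and w5 R w4, but not w1 R w4.
Euclidean: no — w1 R w2 and w1 R w3, but not w2 R w3.
Only serial holds.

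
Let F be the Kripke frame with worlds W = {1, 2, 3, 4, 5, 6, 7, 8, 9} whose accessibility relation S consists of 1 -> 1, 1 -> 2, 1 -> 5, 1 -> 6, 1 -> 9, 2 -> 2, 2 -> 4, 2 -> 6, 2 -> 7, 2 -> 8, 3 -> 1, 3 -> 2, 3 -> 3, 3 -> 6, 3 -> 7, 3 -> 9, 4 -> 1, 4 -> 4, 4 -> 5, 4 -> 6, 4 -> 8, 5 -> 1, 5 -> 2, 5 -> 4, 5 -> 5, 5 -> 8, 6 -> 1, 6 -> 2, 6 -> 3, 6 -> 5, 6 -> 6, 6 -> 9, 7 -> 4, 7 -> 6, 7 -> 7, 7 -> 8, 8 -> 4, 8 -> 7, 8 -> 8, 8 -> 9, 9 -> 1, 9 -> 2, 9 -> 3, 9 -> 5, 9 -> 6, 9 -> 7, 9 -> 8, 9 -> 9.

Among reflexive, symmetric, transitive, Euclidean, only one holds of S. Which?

Reflexive: yes — every world is S-related to itself.
Symmetric: no — 1 S 2 but not 2 S 1.
Transitive: no — 1 S 2 and 2 S 4, but not 1 S 4.
Euclidean: no — 1 S 2 and 1 S 5, but not 2 S 5.
Only reflexive holds.

reflexive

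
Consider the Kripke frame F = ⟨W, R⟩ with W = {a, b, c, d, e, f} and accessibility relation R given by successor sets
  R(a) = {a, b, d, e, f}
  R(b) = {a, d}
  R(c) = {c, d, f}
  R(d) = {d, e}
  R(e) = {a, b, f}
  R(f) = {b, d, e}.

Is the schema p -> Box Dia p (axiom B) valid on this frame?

No

Axiom B corresponds to the accessibility relation being symmetric.
Symmetric: no — a R d but not d R a.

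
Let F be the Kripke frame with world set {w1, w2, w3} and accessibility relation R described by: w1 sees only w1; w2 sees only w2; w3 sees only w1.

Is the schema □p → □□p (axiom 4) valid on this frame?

Yes

By correspondence theory, 4 is valid on a frame iff R is transitive.
Transitive: yes — every two-step R-path is closed by a direct edge.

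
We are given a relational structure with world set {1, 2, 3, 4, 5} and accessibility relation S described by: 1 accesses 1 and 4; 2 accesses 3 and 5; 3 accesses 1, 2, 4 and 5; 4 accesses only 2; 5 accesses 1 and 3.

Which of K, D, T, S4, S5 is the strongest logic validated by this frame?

Serial (axiom D): yes — every world has a successor (e.g. 1 S 1).
Reflexive (axiom T): no — 2 is not related to itself.
Transitive (axiom 4): no — 1 S 4 and 4 S 2, but not 1 S 2.
Euclidean (axiom 5): no — 3 S 1 and 3 S 2, but not 1 S 2.
So F validates K, D; T would additionally require S to be reflexive. The strongest is D.

D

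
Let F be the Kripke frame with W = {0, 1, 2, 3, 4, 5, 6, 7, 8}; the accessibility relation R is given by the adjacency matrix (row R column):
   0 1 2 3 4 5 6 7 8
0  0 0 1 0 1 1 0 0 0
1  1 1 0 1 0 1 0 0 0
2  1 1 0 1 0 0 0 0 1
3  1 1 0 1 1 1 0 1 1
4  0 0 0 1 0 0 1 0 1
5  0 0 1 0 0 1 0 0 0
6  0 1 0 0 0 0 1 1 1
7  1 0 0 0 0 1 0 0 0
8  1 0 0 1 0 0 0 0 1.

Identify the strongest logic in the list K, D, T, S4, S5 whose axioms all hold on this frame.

Serial (axiom D): yes — every world has a successor (e.g. 0 R 2).
Reflexive (axiom T): no — 0 is not related to itself.
Transitive (axiom 4): no — 0 R 2 and 2 R 1, but not 0 R 1.
Euclidean (axiom 5): no — 0 R 2 and 0 R 4, but not 2 R 4.
So F validates K, D; T would additionally require R to be reflexive. The strongest is D.

D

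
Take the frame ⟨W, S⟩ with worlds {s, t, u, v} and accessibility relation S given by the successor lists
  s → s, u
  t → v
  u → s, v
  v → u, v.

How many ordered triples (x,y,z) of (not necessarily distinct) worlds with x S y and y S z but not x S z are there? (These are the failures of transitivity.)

Enumerating: (s,u,v), (t,v,u), (u,s,u), (u,v,u), (v,u,s).

5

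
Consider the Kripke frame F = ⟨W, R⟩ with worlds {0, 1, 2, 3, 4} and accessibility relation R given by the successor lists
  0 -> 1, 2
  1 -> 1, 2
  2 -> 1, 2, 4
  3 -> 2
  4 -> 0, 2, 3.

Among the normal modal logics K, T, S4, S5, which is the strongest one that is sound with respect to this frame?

K

Reflexive (axiom T): no — 0 is not related to itself.
Transitive (axiom 4): no — 0 R 2 and 2 R 4, but not 0 R 4.
Euclidean (axiom 5): no — 2 R 1 and 2 R 4, but not 1 R 4.
So F validates K; T would additionally require R to be reflexive. The strongest is K.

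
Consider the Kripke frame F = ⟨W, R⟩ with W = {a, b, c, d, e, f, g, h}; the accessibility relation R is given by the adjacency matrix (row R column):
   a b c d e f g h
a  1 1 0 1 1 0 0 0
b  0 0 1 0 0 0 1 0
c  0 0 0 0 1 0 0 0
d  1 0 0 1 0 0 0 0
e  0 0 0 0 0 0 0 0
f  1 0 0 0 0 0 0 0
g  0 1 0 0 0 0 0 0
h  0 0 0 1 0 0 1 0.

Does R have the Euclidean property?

No

Euclidean: no — a R b and a R d, but not b R d.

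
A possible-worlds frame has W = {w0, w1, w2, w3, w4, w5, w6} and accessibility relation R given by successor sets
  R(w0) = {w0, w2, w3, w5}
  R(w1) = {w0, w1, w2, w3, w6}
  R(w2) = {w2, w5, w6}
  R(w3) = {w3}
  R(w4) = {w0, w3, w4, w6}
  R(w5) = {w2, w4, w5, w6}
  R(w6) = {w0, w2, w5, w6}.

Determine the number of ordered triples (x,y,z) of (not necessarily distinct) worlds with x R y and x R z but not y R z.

32

Enumerating: (w0,w2,w0), (w0,w2,w3), (w0,w3,w0), (w0,w3,w2), (w0,w3,w5), (w0,w5,w0), (w0,w5,w3), (w1,w0,w1), (w1,w0,w6), (w1,w2,w0), (w1,w2,w1), (w1,w2,w3), … and 20 more.
Total: 32.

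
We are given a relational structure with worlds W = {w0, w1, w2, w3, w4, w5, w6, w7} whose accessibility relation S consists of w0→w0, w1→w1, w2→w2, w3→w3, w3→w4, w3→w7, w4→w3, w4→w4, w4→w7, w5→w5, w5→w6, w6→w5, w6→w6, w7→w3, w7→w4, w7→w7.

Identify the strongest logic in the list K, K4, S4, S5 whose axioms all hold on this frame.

Transitive (axiom 4): yes — every two-step S-path is closed by a direct edge.
Reflexive (axiom T): yes — every world is S-related to itself.
Euclidean (axiom 5): yes — any two successors of a common world are S-related.
So F validates K, K4, S4, S5. The strongest is S5.

S5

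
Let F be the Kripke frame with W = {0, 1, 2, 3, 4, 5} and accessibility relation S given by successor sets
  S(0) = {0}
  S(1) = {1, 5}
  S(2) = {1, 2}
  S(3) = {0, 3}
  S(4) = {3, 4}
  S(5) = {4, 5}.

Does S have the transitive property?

Transitive: no — 1 S 5 and 5 S 4, but not 1 S 4.

No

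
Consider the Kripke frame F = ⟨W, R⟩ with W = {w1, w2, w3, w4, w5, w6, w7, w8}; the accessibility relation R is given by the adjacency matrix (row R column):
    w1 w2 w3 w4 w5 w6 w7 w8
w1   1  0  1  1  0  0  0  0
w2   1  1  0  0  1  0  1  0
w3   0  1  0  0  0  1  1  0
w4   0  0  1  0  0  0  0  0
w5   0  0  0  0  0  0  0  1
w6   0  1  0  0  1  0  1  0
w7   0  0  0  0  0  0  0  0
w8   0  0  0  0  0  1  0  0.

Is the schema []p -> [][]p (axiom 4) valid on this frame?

No

Axiom 4 corresponds to the accessibility relation being transitive.
Transitive: no — w1 R w3 and w3 R w2, but not w1 R w2.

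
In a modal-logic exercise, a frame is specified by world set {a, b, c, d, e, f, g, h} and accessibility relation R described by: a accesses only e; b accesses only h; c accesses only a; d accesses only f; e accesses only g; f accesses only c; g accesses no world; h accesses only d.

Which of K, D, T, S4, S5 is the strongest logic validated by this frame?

Serial (axiom D): no — g has no R-successor.
Reflexive (axiom T): no — a is not related to itself.
Transitive (axiom 4): no — a R e and e R g, but not a R g.
Euclidean (axiom 5): no — a R e and a R e, but not e R e.
So F validates K; D would additionally require R to be serial. The strongest is K.

K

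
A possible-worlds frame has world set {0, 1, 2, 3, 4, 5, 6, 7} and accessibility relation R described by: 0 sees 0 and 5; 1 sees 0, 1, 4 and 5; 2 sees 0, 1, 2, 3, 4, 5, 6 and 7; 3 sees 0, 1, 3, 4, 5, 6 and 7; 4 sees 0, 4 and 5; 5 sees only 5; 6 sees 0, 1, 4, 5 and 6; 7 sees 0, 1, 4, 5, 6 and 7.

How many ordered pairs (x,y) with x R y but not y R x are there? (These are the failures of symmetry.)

28

Enumerating: (0,5), (1,0), (1,4), (1,5), (2,0), (2,1), (2,3), (2,4), (2,5), (2,6), (2,7), (3,0), … and 16 more.
Total: 28.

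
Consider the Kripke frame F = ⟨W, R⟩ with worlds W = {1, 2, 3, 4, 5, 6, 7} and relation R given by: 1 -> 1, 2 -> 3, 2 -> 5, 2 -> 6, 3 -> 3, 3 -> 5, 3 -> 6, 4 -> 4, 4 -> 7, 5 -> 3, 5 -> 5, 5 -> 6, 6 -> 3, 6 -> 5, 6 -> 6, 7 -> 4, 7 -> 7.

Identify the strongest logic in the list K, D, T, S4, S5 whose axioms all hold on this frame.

Serial (axiom D): yes — every world has a successor (e.g. 1 R 1).
Reflexive (axiom T): no — 2 is not related to itself.
Transitive (axiom 4): yes — every two-step R-path is closed by a direct edge.
Euclidean (axiom 5): yes — any two successors of a common world are R-related.
So F validates K, D; T would additionally require R to be reflexive. The strongest is D.

D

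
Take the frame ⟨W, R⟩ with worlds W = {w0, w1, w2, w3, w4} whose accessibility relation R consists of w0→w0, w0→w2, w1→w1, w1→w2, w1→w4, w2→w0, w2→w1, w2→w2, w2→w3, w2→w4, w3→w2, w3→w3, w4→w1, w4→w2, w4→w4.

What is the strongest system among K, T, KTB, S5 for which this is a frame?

KTB

Reflexive (axiom T): yes — every world is R-related to itself.
Symmetric (axiom B): yes — every pair in R has its reverse in R.
Euclidean (axiom 5): no — w2 R w0 and w2 R w1, but not w0 R w1.
So F validates K, T, KTB; S5 would additionally require R to be Euclidean. The strongest is KTB.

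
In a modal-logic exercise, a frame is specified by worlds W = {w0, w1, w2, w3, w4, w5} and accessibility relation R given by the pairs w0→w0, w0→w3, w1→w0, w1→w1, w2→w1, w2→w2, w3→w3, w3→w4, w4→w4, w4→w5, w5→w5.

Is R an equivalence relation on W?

Reflexive: yes — every world is R-related to itself.
Symmetric: no — w0 R w3 but not w3 R w0.
Transitive: no — w0 R w3 and w3 R w4, but not w0 R w4.
So R is not an equivalence relation.

No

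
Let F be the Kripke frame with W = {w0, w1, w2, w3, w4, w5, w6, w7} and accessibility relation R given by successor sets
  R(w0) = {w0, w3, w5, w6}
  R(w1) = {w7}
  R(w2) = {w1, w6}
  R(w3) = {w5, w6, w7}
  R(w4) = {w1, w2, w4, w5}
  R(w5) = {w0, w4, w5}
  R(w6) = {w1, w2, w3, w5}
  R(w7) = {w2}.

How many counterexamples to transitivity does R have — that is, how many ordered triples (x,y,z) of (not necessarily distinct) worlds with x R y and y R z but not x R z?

30

Enumerating: (w0,w3,w7), (w0,w5,w4), (w0,w6,w1), (w0,w6,w2), (w1,w7,w2), (w2,w1,w7), (w2,w6,w2), (w2,w6,w3), (w2,w6,w5), (w3,w5,w0), (w3,w5,w4), (w3,w6,w1), … and 18 more.
Total: 30.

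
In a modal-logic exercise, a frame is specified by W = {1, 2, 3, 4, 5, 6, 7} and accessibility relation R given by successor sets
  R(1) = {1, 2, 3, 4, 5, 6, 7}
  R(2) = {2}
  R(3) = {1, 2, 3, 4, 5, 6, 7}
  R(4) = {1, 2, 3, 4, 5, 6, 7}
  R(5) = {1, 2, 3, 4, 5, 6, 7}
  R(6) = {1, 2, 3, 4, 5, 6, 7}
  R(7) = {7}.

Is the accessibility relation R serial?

Yes

Serial: yes — every world has a successor (e.g. 1 R 1).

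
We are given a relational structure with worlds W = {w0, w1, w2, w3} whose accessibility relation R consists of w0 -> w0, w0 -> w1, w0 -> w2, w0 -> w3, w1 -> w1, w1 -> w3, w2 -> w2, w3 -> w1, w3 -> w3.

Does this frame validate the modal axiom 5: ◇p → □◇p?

By correspondence theory, 5 is valid on a frame iff R is Euclidean.
Euclidean: no — w0 R w1 and w0 R w2, but not w1 R w2.

No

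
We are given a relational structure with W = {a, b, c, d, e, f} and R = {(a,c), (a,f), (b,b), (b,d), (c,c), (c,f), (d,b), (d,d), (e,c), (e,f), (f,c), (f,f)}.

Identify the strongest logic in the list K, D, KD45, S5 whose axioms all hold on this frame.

KD45

Serial (axiom D): yes — every world has a successor (e.g. a R c).
Euclidean (axiom 5): yes — any two successors of a common world are R-related.
Transitive (axiom 4): yes — every two-step R-path is closed by a direct edge.
Reflexive (axiom T): no — a is not related to itself.
So F validates K, D, KD45; S5 would additionally require R to be reflexive. The strongest is KD45.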